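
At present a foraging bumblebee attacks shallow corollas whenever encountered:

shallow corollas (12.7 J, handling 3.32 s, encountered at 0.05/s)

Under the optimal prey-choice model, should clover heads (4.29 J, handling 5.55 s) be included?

Yes

On shallow corollas alone, R = ΣλE/(1+Σλh) = 0.635/1.166 = 0.5446 J/s.
Profitability of clover heads: 4.29/5.55 = 0.773 J/s.
0.773 > 0.5446, so adding clover heads raises the average — include it.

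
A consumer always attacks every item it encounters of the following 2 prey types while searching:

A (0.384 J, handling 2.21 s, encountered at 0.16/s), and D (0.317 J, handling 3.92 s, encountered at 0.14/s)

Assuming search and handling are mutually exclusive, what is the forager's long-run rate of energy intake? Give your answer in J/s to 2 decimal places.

0.06 J/s

R = Σλ_iE_i / (1 + Σλ_ih_i)
Numerator: 0.16×0.384 + 0.14×0.317 = 0.1058
Denominator: 1 + 0.16×2.21 + 0.14×3.92 = 1.902
R = 0.1058/1.902 = 0.05562 J/s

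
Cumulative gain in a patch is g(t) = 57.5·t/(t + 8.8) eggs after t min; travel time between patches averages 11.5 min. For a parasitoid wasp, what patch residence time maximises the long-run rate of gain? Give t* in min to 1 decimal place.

Optimal t* satisfies g'(t*) = g(t*)/(T + t*).
g'(t) = 57.5·8.8/(t + 8.8)². Setting 57.5·8.8/(t+8.8)² = 57.5t/[(t+8.8)(11.5+t)] gives 8.8(11.5+t) = t(t+8.8), so t² = 8.8×11.5 = 101.2.
t* = √101.2 = 10.06 min.

10.1 min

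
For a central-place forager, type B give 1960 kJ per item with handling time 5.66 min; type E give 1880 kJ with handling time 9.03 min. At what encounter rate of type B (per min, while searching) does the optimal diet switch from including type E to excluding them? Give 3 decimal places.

The zero-one rule: include type E iff E₂/h₂ > λE₁/(1+λh₁). Equality gives the switch point.
λE₁h₂ = E₂ + λE₂h₁ ⇒ λ = E₂/(E₁h₂ − E₂h₁) = 1880/(1.77e+04 − 1.064e+04) = 0.2664 per min.

0.266 per min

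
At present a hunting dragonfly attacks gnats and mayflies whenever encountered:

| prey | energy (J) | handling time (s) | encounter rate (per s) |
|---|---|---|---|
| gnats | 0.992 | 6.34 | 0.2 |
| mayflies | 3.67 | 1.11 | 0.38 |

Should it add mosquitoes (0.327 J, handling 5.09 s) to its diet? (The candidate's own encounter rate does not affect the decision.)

No

Intake rate on the current diet: R = (0.2×0.992 + 0.38×3.67) / (1 + 0.2×6.34 + 0.38×1.11) = 1.593/2.69 = 0.5922 J/s.
mosquitoes: E/h = 0.327/5.09 = 0.06424 J/s.
Since 0.06424 < R, time spent handling mosquitoes is better spent searching.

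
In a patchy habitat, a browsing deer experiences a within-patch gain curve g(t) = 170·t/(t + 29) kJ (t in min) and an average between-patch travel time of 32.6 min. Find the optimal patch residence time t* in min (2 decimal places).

30.75 min

Optimal t* satisfies g'(t*) = g(t*)/(T + t*).
g'(t) = 170·29/(t + 29)². Setting 170·29/(t+29)² = 170t/[(t+29)(32.6+t)] gives 29(32.6+t) = t(t+29), so t² = 29×32.6 = 945.4.
t* = √945.4 = 30.75 min.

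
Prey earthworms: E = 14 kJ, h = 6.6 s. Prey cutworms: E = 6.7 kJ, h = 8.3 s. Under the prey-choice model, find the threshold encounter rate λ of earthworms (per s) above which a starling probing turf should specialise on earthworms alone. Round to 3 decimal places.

0.093 per s

At the threshold, the rate on earthworms alone equals the profitability of cutworms: λ·14/(1 + λ·6.6) = 6.7/8.3 = 0.8072.
Rearranging, λ(14 − 0.8072×6.6) = 0.8072, so λ = 0.8072/8.672 = 0.09308 per s.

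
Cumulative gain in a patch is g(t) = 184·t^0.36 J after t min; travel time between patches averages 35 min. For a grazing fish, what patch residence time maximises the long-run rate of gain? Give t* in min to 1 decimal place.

Optimal t* satisfies g'(t*) = g(t*)/(T + t*).
g'(t) = 0.36·184·t^-0.64. Setting 0.36·184·t^-0.64 = 184·t^0.36/(35+t) gives 0.36(35+t) = t, so 0.64·t = 0.36×35.
t* = 0.36×35/0.64 = 19.69 min.

19.7 min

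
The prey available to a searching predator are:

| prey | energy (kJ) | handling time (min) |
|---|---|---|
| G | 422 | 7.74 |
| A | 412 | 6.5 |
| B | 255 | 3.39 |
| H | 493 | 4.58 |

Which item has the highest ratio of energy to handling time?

H

Profitability E/h (kJ/min): G = 422/7.74 = 54.5, A = 412/6.5 = 63.4, B = 255/3.39 = 75.2, H = 493/4.58 = 108.
Ranked: H > B > A > G.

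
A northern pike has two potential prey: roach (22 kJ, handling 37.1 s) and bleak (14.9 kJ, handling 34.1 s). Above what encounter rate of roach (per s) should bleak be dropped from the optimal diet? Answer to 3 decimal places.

0.075 per s

The zero-one rule: include bleak iff E₂/h₂ > λE₁/(1+λh₁). Equality gives the switch point.
λE₁h₂ = E₂ + λE₂h₁ ⇒ λ = E₂/(E₁h₂ − E₂h₁) = 14.9/(750.2 − 552.8) = 0.07548 per s.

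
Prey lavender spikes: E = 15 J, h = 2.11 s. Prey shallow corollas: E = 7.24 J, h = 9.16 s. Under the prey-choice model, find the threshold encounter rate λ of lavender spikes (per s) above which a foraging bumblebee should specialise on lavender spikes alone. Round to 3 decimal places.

At the threshold, the rate on lavender spikes alone equals the profitability of shallow corollas: λ·15/(1 + λ·2.11) = 7.24/9.16 = 0.7904.
Rearranging, λ(15 − 0.7904×2.11) = 0.7904, so λ = 0.7904/13.33 = 0.05928 per s.

0.059 per s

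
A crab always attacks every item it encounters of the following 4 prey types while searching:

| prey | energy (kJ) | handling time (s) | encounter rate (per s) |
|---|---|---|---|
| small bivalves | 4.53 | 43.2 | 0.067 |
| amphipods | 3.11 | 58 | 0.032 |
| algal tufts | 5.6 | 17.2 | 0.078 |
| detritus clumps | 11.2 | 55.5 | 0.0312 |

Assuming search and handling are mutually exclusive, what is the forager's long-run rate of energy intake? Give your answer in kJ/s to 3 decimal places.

0.135 kJ/s

R = (0.067×4.53 + 0.032×3.11 + 0.078×5.6 + 0.0312×11.2) / (1 + 0.067×43.2 + 0.032×58 + 0.078×17.2 + 0.0312×55.5) = 1.189/8.824 = 0.1348 kJ/s.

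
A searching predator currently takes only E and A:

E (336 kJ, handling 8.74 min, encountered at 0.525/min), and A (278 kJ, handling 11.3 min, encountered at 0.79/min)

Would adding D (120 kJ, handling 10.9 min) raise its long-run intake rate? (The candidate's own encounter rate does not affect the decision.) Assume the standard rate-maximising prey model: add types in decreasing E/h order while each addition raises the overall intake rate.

Intake rate on the current diet: R = (0.525×336 + 0.79×278) / (1 + 0.525×8.74 + 0.79×11.3) = 396/14.52 = 27.28 kJ/min.
D: E/h = 120/10.9 = 11.01 kJ/min.
Since 11.01 < R, time spent handling D is better spent searching.

No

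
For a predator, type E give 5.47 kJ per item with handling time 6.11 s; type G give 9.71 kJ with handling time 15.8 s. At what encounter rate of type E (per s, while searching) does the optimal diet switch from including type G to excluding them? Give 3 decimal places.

0.358 per s

The zero-one rule: include type G iff E₂/h₂ > λE₁/(1+λh₁). Equality gives the switch point.
λE₁h₂ = E₂ + λE₂h₁ ⇒ λ = E₂/(E₁h₂ − E₂h₁) = 9.71/(86.43 − 59.33) = 0.3583 per s.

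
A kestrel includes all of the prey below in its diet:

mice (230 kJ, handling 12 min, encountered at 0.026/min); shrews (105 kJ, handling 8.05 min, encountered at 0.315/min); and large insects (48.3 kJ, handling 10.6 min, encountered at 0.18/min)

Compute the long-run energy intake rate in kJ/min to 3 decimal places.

8.296 kJ/min

Energy encountered per unit search time: 0.026×230 + 0.315×105 + 0.18×48.3 = 47.75 kJ/min.
Handling time per unit search time: 0.026×12 + 0.315×8.05 + 0.18×10.6 = 4.756.
Rate = 47.75/(1 + 4.756) = 8.296 kJ/min.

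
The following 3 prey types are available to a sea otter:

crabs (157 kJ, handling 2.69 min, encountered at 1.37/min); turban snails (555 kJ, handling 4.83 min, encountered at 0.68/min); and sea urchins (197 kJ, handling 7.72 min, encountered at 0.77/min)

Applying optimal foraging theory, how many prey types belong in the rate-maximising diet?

1

Rank by E/h (kJ/min): turban snails 115, crabs 58.4, sea urchins 25.5. Include each in turn until the next type's E/h falls below the running intake rate.
Rate on top 1: 88.09. crabs: 58.4 < 88.09 → exclude; stop.
Optimal diet: turban snails — 1 of 3 types.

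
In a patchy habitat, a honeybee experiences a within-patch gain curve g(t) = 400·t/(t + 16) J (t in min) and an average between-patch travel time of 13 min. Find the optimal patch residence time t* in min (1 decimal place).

14.4 min

By the marginal value theorem, leave when the instantaneous gain rate g'(t) equals the habitat-wide average g(t)/(T + t).
g'(t) = 400·16/(t + 16)². Setting 400·16/(t+16)² = 400t/[(t+16)(13+t)] gives 16(13+t) = t(t+16), so t² = 16×13 = 208.
t* = √208 = 14.42 min.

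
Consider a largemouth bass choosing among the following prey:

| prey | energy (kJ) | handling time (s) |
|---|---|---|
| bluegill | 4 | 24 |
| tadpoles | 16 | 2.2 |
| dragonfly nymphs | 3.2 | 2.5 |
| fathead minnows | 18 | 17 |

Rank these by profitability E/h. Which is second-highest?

dragonfly nymphs

Profitability E/h (kJ/s): bluegill = 4/24 = 0.167, tadpoles = 16/2.2 = 7.27, dragonfly nymphs = 3.2/2.5 = 1.28, fathead minnows = 18/17 = 1.06.
Ranked: tadpoles > dragonfly nymphs > fathead minnows > bluegill.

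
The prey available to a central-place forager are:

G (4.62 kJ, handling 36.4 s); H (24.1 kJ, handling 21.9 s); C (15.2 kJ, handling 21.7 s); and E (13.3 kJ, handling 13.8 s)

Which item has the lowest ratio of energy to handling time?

In descending order of E/h:
H: 24.1/21.9 = 1.1 kJ/s
E: 13.3/13.8 = 0.964 kJ/s
C: 15.2/21.7 = 0.7 kJ/s
G: 4.62/36.4 = 0.127 kJ/s

G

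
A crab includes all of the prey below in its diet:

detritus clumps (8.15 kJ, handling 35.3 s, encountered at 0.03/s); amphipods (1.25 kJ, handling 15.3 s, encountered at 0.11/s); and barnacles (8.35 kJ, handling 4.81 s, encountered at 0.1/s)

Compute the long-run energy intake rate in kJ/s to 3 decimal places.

Energy encountered per unit search time: 0.03×8.15 + 0.11×1.25 + 0.1×8.35 = 1.217 kJ/s.
Handling time per unit search time: 0.03×35.3 + 0.11×15.3 + 0.1×4.81 = 3.223.
Rate = 1.217/(1 + 3.223) = 0.2882 kJ/s.

0.288 kJ/s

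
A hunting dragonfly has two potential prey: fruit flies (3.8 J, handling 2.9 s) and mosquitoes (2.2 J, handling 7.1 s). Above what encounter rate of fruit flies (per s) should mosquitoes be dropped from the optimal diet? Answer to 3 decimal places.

At the threshold, the rate on fruit flies alone equals the profitability of mosquitoes: λ·3.8/(1 + λ·2.9) = 2.2/7.1 = 0.3099.
Rearranging, λ(3.8 − 0.3099×2.9) = 0.3099, so λ = 0.3099/2.901 = 0.1068 per s.

0.107 per s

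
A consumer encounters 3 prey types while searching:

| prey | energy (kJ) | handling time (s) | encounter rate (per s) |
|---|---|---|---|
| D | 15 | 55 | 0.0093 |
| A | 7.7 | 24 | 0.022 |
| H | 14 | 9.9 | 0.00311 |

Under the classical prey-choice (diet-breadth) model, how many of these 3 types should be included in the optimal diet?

Rank by E/h (kJ/s): H 1.41, A 0.321, D 0.273. Include each in turn until the next type's E/h falls below the running intake rate.
Rate on top 1: 0.04224. A: 0.321 > 0.04224 → include.
Rate on top 2: 0.1366. D: 0.273 > 0.1366 → include.
Optimal diet: H, A, D — 3 of 3 types.

3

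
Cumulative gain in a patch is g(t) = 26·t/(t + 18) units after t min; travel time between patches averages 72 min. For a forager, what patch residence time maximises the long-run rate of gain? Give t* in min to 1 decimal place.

Optimal t* satisfies g'(t*) = g(t*)/(T + t*).
g'(t) = 26·18/(t + 18)². Setting 26·18/(t+18)² = 26t/[(t+18)(72+t)] gives 18(72+t) = t(t+18), so t² = 18×72 = 1296.
t* = √1296 = 36 min.

36.0 min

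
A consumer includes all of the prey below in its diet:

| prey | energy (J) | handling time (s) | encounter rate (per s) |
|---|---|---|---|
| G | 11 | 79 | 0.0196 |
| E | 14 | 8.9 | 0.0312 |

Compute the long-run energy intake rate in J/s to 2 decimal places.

R = (0.0196×11 + 0.0312×14) / (1 + 0.0196×79 + 0.0312×8.9) = 0.6524/2.826 = 0.2308 J/s.

0.23 J/s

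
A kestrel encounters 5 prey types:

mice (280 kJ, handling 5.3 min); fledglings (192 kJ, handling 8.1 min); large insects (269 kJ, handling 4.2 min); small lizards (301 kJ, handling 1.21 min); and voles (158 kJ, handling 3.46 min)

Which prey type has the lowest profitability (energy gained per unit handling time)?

fledglings

Profitability E/h (kJ/min): mice = 280/5.3 = 52.8, fledglings = 192/8.1 = 23.7, large insects = 269/4.2 = 64, small lizards = 301/1.21 = 249, voles = 158/3.46 = 45.7.
Ranked: small lizards > large insects > mice > voles > fledglings.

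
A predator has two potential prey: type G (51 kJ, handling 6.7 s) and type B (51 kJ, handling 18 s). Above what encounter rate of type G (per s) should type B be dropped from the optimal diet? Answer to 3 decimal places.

The zero-one rule: include type B iff E₂/h₂ > λE₁/(1+λh₁). Equality gives the switch point.
λE₁h₂ = E₂ + λE₂h₁ ⇒ λ = E₂/(E₁h₂ − E₂h₁) = 51/(918 − 341.7) = 0.0885 per s.

0.088 per s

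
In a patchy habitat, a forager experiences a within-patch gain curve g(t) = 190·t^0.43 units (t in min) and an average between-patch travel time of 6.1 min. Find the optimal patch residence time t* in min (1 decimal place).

Optimal t* satisfies g'(t*) = g(t*)/(T + t*).
g'(t) = 0.43·190·t^-0.57. Setting 0.43·190·t^-0.57 = 190·t^0.43/(6.1+t) gives 0.43(6.1+t) = t, so 0.57·t = 0.43×6.1.
t* = 0.43×6.1/0.57 = 4.602 min.

4.6 min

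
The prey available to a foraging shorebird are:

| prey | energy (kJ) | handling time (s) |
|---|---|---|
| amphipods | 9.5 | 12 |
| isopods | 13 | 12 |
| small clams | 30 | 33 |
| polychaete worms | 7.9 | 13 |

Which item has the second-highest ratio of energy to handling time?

small clams

Profitability E/h (kJ/s): amphipods = 9.5/12 = 0.792, isopods = 13/12 = 1.08, small clams = 30/33 = 0.909, polychaete worms = 7.9/13 = 0.608.
Ranked: isopods > small clams > amphipods > polychaete worms.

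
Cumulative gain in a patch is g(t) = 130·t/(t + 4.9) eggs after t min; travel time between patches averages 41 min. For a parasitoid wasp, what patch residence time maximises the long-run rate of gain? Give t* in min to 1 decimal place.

Optimal t* satisfies g'(t*) = g(t*)/(T + t*).
g'(t) = 130·4.9/(t + 4.9)². Setting 130·4.9/(t+4.9)² = 130t/[(t+4.9)(41+t)] gives 4.9(41+t) = t(t+4.9), so t² = 4.9×41 = 200.9.
t* = √200.9 = 14.17 min.

14.2 min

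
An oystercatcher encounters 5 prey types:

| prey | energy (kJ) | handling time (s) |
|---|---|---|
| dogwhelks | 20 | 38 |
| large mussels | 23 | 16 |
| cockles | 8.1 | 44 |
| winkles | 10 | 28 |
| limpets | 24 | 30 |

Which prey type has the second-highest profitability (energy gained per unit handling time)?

In descending order of E/h:
large mussels: 23/16 = 1.44 kJ/s
limpets: 24/30 = 0.8 kJ/s
dogwhelks: 20/38 = 0.526 kJ/s
winkles: 10/28 = 0.357 kJ/s
cockles: 8.1/44 = 0.184 kJ/s

limpets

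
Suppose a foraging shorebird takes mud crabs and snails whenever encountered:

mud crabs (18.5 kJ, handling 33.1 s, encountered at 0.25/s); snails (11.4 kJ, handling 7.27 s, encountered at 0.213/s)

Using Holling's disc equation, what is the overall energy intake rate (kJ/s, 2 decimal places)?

Energy encountered per unit search time: 0.25×18.5 + 0.213×11.4 = 7.053 kJ/s.
Handling time per unit search time: 0.25×33.1 + 0.213×7.27 = 9.824.
Rate = 7.053/(1 + 9.824) = 0.6517 kJ/s.

0.65 kJ/s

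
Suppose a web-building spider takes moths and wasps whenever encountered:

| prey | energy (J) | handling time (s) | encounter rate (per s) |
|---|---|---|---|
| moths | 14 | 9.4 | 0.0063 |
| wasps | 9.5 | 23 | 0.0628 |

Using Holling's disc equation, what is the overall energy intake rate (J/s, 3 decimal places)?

R = Σλ_iE_i / (1 + Σλ_ih_i)
Numerator: 0.0063×14 + 0.0628×9.5 = 0.6848
Denominator: 1 + 0.0063×9.4 + 0.0628×23 = 2.504
R = 0.6848/2.504 = 0.2735 J/s

0.274 J/s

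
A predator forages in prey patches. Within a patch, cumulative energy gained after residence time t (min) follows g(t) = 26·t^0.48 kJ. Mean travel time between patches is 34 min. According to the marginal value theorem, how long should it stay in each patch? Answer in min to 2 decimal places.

By the marginal value theorem, leave when the instantaneous gain rate g'(t) equals the habitat-wide average g(t)/(T + t).
g'(t) = 0.48·26·t^-0.52. Setting 0.48·26·t^-0.52 = 26·t^0.48/(34+t) gives 0.48(34+t) = t, so 0.52·t = 0.48×34.
t* = 0.48×34/0.52 = 31.38 min.

31.38 min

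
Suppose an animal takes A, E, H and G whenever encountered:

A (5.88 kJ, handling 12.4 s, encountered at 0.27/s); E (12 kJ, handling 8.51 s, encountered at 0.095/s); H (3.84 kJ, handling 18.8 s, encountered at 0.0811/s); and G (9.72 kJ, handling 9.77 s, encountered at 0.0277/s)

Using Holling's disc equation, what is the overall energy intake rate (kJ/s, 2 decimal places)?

R = Σλ_iE_i / (1 + Σλ_ih_i)
Numerator: 0.27×5.88 + 0.095×12 + 0.0811×3.84 + 0.0277×9.72 = 3.308
Denominator: 1 + 0.27×12.4 + 0.095×8.51 + 0.0811×18.8 + 0.0277×9.77 = 6.952
R = 3.308/6.952 = 0.4759 kJ/s

0.48 kJ/s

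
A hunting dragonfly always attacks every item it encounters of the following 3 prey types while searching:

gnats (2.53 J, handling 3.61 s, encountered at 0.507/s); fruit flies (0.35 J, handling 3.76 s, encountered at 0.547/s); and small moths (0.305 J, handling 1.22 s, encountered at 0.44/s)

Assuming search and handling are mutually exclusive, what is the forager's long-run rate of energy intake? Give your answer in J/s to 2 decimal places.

Energy encountered per unit search time: 0.507×2.53 + 0.547×0.35 + 0.44×0.305 = 1.608 J/s.
Handling time per unit search time: 0.507×3.61 + 0.547×3.76 + 0.44×1.22 = 4.424.
Rate = 1.608/(1 + 4.424) = 0.2965 J/s.

0.30 J/s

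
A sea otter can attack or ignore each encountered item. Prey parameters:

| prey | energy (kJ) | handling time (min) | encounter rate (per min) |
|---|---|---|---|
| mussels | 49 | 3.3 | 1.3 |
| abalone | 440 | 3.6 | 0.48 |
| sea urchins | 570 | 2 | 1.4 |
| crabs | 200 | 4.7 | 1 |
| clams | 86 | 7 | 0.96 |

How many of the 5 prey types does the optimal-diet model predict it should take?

Profitabilities (E/h, kJ/min): sea urchins 285, abalone 122, crabs 42.6, mussels 14.8, clams 12.3. Add prey in this order while the next type's profitability exceeds the intake rate on those already taken.
Rate on top 1: 210. abalone: 122 < 210 → exclude; stop.
Optimal diet: sea urchins — 1 of 5 types.

1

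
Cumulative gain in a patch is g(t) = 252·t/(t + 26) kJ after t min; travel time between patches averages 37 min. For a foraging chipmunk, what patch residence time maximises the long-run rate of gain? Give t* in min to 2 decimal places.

31.02 min

Maximise g(t)/(T+t): set derivative to zero → g'(t)(T+t) = g(t).
g'(t) = 252·26/(t + 26)². Setting 252·26/(t+26)² = 252t/[(t+26)(37+t)] gives 26(37+t) = t(t+26), so t² = 26×37 = 962.
t* = √962 = 31.02 min.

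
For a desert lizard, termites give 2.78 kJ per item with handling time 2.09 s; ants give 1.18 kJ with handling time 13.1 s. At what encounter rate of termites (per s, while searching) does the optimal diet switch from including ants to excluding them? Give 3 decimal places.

0.035 per s

At the threshold, the rate on termites alone equals the profitability of ants: λ·2.78/(1 + λ·2.09) = 1.18/13.1 = 0.09008.
Rearranging, λ(2.78 − 0.09008×2.09) = 0.09008, so λ = 0.09008/2.592 = 0.03476 per s.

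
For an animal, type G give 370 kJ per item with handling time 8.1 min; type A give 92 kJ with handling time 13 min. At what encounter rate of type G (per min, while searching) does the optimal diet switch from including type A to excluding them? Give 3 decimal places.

0.023 per min

Drop type A once their profitability E₂/h₂ falls below the rate achievable on type G alone: E₂/h₂ = λE₁/(1 + λh₁).
Solve for λ: λE₁h₂ = E₂(1 + λh₁) → λ(E₁h₂ − E₂h₁) = E₂ → λ = E₂/(E₁h₂ − E₂h₁).
λ = 92/(370×13 − 92×8.1) = 92/4065 = 0.02263 per min.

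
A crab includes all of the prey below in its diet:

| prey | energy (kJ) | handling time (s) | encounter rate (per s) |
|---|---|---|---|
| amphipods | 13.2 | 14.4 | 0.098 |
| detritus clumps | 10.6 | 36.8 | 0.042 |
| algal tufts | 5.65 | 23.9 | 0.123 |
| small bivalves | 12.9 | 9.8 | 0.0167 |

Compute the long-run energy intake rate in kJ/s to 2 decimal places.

0.38 kJ/s

Energy encountered per unit search time: 0.098×13.2 + 0.042×10.6 + 0.123×5.65 + 0.0167×12.9 = 2.649 kJ/s.
Handling time per unit search time: 0.098×14.4 + 0.042×36.8 + 0.123×23.9 + 0.0167×9.8 = 6.06.
Rate = 2.649/(1 + 6.06) = 0.3752 kJ/s.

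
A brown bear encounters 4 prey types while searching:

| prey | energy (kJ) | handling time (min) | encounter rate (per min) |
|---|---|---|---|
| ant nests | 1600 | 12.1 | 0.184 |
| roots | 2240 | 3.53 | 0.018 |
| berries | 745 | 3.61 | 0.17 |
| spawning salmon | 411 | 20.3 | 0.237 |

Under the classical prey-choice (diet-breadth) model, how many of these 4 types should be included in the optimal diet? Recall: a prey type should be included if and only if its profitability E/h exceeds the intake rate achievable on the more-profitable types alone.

Profitabilities (E/h, kJ/min): roots 635, berries 206, ant nests 132, spawning salmon 20.2. Add prey in this order while the next type's profitability exceeds the intake rate on those already taken.
Rate on top 1: 37.91. berries: 206 > 37.91 → include.
Rate on top 2: 99.55. ant nests: 132 > 99.55 → include.
Rate on top 3: 118.2. spawning salmon: 20.2 < 118.2 → exclude; stop.
Optimal diet: roots, berries, ant nests — 3 of 4 types.

3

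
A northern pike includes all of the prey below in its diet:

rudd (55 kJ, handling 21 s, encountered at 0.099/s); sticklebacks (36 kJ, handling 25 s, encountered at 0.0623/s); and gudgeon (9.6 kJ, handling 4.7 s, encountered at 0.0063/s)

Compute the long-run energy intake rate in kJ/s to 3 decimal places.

1.661 kJ/s

R = (0.099×55 + 0.0623×36 + 0.0063×9.6) / (1 + 0.099×21 + 0.0623×25 + 0.0063×4.7) = 7.748/4.666 = 1.661 kJ/s.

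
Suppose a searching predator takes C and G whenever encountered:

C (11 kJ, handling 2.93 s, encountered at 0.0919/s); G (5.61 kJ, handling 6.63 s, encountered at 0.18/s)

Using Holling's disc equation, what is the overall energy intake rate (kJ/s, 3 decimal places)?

0.821 kJ/s

R = (0.0919×11 + 0.18×5.61) / (1 + 0.0919×2.93 + 0.18×6.63) = 2.021/2.463 = 0.8205 kJ/s.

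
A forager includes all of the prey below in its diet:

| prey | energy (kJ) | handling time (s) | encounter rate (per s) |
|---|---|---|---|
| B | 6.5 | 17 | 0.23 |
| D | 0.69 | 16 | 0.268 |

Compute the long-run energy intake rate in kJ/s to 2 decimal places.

R = (0.23×6.5 + 0.268×0.69) / (1 + 0.23×17 + 0.268×16) = 1.68/9.198 = 0.1826 kJ/s.

0.18 kJ/s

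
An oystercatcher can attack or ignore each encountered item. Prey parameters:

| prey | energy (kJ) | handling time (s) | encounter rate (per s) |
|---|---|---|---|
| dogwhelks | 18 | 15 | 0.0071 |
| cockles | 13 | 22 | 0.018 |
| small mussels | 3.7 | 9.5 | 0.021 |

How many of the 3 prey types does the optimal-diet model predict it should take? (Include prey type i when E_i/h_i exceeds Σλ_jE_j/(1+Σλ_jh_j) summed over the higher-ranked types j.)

3

E/h in descending order: dogwhelks 1.2, cockles 0.591, small mussels 0.389 kJ/s. The optimal diet is the largest prefix of this list for which every included type satisfies E_i/h_i > R on the types above it.
Rate on top 1: 0.1155. cockles: 0.591 > 0.1155 → include.
Rate on top 2: 0.2408. small mussels: 0.389 > 0.2408 → include.
Optimal diet: dogwhelks, cockles, small mussels — 3 of 3 types.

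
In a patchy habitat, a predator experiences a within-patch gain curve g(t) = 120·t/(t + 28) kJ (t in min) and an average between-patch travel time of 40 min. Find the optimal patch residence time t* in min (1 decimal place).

33.5 min

Maximise g(t)/(T+t): set derivative to zero → g'(t)(T+t) = g(t).
g'(t) = 120·28/(t + 28)². Setting 120·28/(t+28)² = 120t/[(t+28)(40+t)] gives 28(40+t) = t(t+28), so t² = 28×40 = 1120.
t* = √1120 = 33.47 min.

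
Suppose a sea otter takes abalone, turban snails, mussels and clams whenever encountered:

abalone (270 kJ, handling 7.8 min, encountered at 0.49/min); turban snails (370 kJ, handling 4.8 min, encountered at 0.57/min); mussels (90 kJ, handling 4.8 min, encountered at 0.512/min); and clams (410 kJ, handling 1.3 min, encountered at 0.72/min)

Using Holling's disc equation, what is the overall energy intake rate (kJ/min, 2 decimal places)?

R = Σλ_iE_i / (1 + Σλ_ih_i)
Numerator: 0.49×270 + 0.57×370 + 0.512×90 + 0.72×410 = 684.5
Denominator: 1 + 0.49×7.8 + 0.57×4.8 + 0.512×4.8 + 0.72×1.3 = 10.95
R = 684.5/10.95 = 62.5 kJ/min

62.50 kJ/min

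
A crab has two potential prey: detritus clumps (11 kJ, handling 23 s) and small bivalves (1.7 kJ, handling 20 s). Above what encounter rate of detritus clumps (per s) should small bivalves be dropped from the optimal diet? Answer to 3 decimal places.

The zero-one rule: include small bivalves iff E₂/h₂ > λE₁/(1+λh₁). Equality gives the switch point.
λE₁h₂ = E₂ + λE₂h₁ ⇒ λ = E₂/(E₁h₂ − E₂h₁) = 1.7/(220 − 39.1) = 0.009397 per s.

0.009 per s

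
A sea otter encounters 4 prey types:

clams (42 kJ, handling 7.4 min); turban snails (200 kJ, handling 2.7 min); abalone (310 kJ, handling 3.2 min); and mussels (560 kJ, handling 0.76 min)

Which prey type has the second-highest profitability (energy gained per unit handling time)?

abalone

Profitability E/h (kJ/min): clams = 42/7.4 = 5.68, turban snails = 200/2.7 = 74.1, abalone = 310/3.2 = 96.9, mussels = 560/0.76 = 737.
Ranked: mussels > abalone > turban snails > clams.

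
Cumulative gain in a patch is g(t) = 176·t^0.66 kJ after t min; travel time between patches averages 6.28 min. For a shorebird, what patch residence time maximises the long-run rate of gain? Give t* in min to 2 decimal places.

Optimal t* satisfies g'(t*) = g(t*)/(T + t*).
g'(t) = 0.66·176·t^-0.34. Setting 0.66·176·t^-0.34 = 176·t^0.66/(6.28+t) gives 0.66(6.28+t) = t, so 0.34·t = 0.66×6.28.
t* = 0.66×6.28/0.34 = 12.19 min.

12.19 min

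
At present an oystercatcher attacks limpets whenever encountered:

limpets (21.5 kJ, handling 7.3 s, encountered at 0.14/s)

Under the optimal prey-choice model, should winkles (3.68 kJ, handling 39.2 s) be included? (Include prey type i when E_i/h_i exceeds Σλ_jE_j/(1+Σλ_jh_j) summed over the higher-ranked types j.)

On limpets alone, R = ΣλE/(1+Σλh) = 3.01/2.022 = 1.489 kJ/s.
winkles: E/h = 3.68/39.2 = 0.09388 kJ/s.
Since 0.09388 < R, time spent handling winkles is better spent searching.

No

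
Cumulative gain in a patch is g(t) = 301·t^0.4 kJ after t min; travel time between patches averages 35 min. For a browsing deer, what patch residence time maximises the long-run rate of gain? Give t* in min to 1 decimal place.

Maximise g(t)/(T+t): set derivative to zero → g'(t)(T+t) = g(t).
g'(t) = 0.4·301·t^-0.6. Setting 0.4·301·t^-0.6 = 301·t^0.4/(35+t) gives 0.4(35+t) = t, so 0.60·t = 0.4×35.
t* = 0.4×35/0.60 = 23.33 min.

23.3 min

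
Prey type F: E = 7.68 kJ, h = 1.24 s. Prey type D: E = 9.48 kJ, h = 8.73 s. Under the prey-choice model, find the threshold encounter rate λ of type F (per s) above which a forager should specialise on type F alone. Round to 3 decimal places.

0.171 per s

Drop type D once their profitability E₂/h₂ falls below the rate achievable on type F alone: E₂/h₂ = λE₁/(1 + λh₁).
Solve for λ: λE₁h₂ = E₂(1 + λh₁) → λ(E₁h₂ − E₂h₁) = E₂ → λ = E₂/(E₁h₂ − E₂h₁).
λ = 9.48/(7.68×8.73 − 9.48×1.24) = 9.48/55.29 = 0.1715 per s.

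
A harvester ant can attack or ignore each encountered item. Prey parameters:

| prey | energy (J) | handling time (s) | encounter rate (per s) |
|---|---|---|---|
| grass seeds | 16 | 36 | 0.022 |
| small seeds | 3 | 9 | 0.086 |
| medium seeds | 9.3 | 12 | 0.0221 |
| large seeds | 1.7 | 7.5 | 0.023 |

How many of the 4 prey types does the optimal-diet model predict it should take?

3

E/h in descending order: medium seeds 0.775, grass seeds 0.444, small seeds 0.333, large seeds 0.227 J/s. The optimal diet is the largest prefix of this list for which every included type satisfies E_i/h_i > R on the types above it.
Rate on top 1: 0.1624. grass seeds: 0.444 > 0.1624 → include.
Rate on top 2: 0.271. small seeds: 0.333 > 0.271 → include.
Rate on top 3: 0.2881. large seeds: 0.227 < 0.2881 → exclude; stop.
Optimal diet: medium seeds, grass seeds, small seeds — 3 of 4 types.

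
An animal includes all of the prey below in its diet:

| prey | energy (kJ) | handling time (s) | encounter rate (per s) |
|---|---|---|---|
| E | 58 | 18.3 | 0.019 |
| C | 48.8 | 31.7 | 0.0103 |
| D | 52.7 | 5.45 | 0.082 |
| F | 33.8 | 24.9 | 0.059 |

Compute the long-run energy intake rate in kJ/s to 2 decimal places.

2.21 kJ/s

R = (0.019×58 + 0.0103×48.8 + 0.082×52.7 + 0.059×33.8) / (1 + 0.019×18.3 + 0.0103×31.7 + 0.082×5.45 + 0.059×24.9) = 7.92/3.59 = 2.206 kJ/s.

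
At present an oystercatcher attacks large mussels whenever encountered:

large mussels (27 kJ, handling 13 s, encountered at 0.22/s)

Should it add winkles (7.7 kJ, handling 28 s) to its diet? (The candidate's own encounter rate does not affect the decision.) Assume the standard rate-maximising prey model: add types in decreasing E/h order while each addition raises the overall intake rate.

Current rate: (0.22×27)/(1 + 0.22×13) = 1.539 kJ/s.
winkles: E/h = 7.7/28 = 0.275 kJ/s.
Since 0.275 < R, time spent handling winkles is better spent searching.

No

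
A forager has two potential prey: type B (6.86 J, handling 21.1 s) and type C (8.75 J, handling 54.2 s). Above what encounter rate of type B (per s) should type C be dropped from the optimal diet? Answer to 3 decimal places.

0.047 per s

The zero-one rule: include type C iff E₂/h₂ > λE₁/(1+λh₁). Equality gives the switch point.
λE₁h₂ = E₂ + λE₂h₁ ⇒ λ = E₂/(E₁h₂ − E₂h₁) = 8.75/(371.8 − 184.6) = 0.04674 per s.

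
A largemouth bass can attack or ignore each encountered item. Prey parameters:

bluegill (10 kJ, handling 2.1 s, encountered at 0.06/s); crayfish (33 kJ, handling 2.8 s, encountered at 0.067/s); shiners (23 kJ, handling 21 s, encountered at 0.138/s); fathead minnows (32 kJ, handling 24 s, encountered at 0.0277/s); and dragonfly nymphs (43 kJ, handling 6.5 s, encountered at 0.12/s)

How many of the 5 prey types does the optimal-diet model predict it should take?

3

Profitabilities (E/h, kJ/s): crayfish 11.8, dragonfly nymphs 6.62, bluegill 4.76, fathead minnows 1.33, shiners 1.1. Add prey in this order while the next type's profitability exceeds the intake rate on those already taken.
Rate on top 1: 1.862. dragonfly nymphs: 6.62 > 1.862 → include.
Rate on top 2: 3.746. bluegill: 4.76 > 3.746 → include.
Rate on top 3: 3.807. fathead minnows: 1.33 < 3.807 → exclude; stop.
Optimal diet: crayfish, dragonfly nymphs, bluegill — 3 of 5 types.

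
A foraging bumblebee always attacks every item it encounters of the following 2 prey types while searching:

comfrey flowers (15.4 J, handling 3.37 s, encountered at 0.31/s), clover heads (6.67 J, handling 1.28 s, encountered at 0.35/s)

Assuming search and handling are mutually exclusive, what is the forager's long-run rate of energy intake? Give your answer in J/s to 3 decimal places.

2.852 J/s

R = (0.31×15.4 + 0.35×6.67) / (1 + 0.31×3.37 + 0.35×1.28) = 7.108/2.493 = 2.852 J/s.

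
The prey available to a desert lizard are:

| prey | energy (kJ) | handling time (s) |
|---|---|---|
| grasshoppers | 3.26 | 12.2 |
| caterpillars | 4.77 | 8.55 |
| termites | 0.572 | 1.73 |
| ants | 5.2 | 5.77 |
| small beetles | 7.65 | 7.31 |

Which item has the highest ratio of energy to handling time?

In descending order of E/h:
small beetles: 7.65/7.31 = 1.05 kJ/s
ants: 5.2/5.77 = 0.901 kJ/s
caterpillars: 4.77/8.55 = 0.558 kJ/s
termites: 0.572/1.73 = 0.331 kJ/s
grasshoppers: 3.26/12.2 = 0.267 kJ/s

small beetles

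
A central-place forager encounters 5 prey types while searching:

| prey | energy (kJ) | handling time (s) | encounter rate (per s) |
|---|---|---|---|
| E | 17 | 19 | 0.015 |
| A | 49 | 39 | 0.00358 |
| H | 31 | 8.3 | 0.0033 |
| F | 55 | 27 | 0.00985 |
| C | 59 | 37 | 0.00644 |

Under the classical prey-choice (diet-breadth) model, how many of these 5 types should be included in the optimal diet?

Profitabilities (E/h, kJ/s): H 3.73, F 2.04, C 1.59, A 1.26, E 0.895. Add prey in this order while the next type's profitability exceeds the intake rate on those already taken.
Rate on top 1: 0.09957. F: 2.04 > 0.09957 → include.
Rate on top 2: 0.498. C: 1.59 > 0.498 → include.
Rate on top 3: 0.6686. A: 1.26 > 0.6686 → include.
Rate on top 4: 0.7177. E: 0.895 > 0.7177 → include.
Optimal diet: H, F, C, A, E — 5 of 5 types.

5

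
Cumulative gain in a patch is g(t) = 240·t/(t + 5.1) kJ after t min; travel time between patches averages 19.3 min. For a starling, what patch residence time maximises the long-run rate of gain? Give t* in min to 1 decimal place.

9.9 min

By the marginal value theorem, leave when the instantaneous gain rate g'(t) equals the habitat-wide average g(t)/(T + t).
g'(t) = 240·5.1/(t + 5.1)². Setting 240·5.1/(t+5.1)² = 240t/[(t+5.1)(19.3+t)] gives 5.1(19.3+t) = t(t+5.1), so t² = 5.1×19.3 = 98.43.
t* = √98.43 = 9.921 min.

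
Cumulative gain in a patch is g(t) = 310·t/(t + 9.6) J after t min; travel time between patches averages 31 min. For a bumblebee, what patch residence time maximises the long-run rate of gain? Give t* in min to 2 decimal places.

17.25 min

Optimal t* satisfies g'(t*) = g(t*)/(T + t*).
g'(t) = 310·9.6/(t + 9.6)². Setting 310·9.6/(t+9.6)² = 310t/[(t+9.6)(31+t)] gives 9.6(31+t) = t(t+9.6), so t² = 9.6×31 = 297.6.
t* = √297.6 = 17.25 min.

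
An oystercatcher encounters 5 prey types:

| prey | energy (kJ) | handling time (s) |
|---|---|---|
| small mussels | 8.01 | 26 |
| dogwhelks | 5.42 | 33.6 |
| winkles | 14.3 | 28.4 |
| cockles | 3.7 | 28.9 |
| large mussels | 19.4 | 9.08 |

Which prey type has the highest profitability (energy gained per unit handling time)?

large mussels

Profitability E/h (kJ/s): small mussels = 8.01/26 = 0.308, dogwhelks = 5.42/33.6 = 0.161, winkles = 14.3/28.4 = 0.504, cockles = 3.7/28.9 = 0.128, large mussels = 19.4/9.08 = 2.14.
Ranked: large mussels > winkles > small mussels > dogwhelks > cockles.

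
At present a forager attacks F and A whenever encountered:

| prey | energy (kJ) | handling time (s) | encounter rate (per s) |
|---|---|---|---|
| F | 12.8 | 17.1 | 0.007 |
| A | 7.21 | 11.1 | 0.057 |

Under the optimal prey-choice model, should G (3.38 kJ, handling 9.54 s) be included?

Intake rate on the current diet: R = (0.007×12.8 + 0.057×7.21) / (1 + 0.007×17.1 + 0.057×11.1) = 0.5006/1.752 = 0.2856 kJ/s.
G: E/h = 3.38/9.54 = 0.3543 kJ/s.
Since 0.3543 > R, including G increases the long-run rate.

Yes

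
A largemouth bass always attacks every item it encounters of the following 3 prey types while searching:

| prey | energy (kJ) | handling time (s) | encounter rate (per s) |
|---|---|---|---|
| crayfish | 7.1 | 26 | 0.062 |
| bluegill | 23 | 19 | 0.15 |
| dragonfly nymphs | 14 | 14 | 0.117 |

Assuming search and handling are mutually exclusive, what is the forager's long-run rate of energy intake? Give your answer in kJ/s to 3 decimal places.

Energy encountered per unit search time: 0.062×7.1 + 0.15×23 + 0.117×14 = 5.528 kJ/s.
Handling time per unit search time: 0.062×26 + 0.15×19 + 0.117×14 = 6.1.
Rate = 5.528/(1 + 6.1) = 0.7786 kJ/s.

0.779 kJ/s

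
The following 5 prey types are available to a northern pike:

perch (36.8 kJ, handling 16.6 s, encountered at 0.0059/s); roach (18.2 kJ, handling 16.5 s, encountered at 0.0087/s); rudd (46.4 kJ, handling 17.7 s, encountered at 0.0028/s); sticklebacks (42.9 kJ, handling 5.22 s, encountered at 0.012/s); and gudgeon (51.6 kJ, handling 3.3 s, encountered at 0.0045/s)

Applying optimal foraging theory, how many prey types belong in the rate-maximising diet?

5

Profitabilities (E/h, kJ/s): gudgeon 15.6, sticklebacks 8.22, rudd 2.62, perch 2.22, roach 1.1. Add prey in this order while the next type's profitability exceeds the intake rate on those already taken.
Rate on top 1: 0.2288. sticklebacks: 8.22 > 0.2288 → include.
Rate on top 2: 0.6933. rudd: 2.62 > 0.6933 → include.
Rate on top 3: 0.7781. perch: 2.22 > 0.7781 → include.
Rate on top 4: 0.8931. roach: 1.1 > 0.8931 → include.
Optimal diet: gudgeon, sticklebacks, rudd, perch, roach — 5 of 5 types.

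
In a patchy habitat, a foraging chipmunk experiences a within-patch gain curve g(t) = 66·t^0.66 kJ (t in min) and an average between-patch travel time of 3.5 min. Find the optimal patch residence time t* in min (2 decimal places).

6.79 min

Maximise g(t)/(T+t): set derivative to zero → g'(t)(T+t) = g(t).
g'(t) = 0.66·66·t^-0.34. Setting 0.66·66·t^-0.34 = 66·t^0.66/(3.5+t) gives 0.66(3.5+t) = t, so 0.34·t = 0.66×3.5.
t* = 0.66×3.5/0.34 = 6.794 min.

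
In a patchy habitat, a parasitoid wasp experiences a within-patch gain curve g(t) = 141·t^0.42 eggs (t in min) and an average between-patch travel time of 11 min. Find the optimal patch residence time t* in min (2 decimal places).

Optimal t* satisfies g'(t*) = g(t*)/(T + t*).
g'(t) = 0.42·141·t^-0.58. Setting 0.42·141·t^-0.58 = 141·t^0.42/(11+t) gives 0.42(11+t) = t, so 0.58·t = 0.42×11.
t* = 0.42×11/0.58 = 7.966 min.

7.97 min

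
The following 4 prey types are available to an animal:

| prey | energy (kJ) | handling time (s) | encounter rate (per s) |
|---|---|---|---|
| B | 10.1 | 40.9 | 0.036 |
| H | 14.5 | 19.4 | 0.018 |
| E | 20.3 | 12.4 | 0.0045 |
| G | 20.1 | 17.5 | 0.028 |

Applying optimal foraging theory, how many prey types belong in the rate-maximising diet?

3

Profitabilities (E/h, kJ/s): E 1.64, G 1.15, H 0.747, B 0.247. Add prey in this order while the next type's profitability exceeds the intake rate on those already taken.
Rate on top 1: 0.08652. G: 1.15 > 0.08652 → include.
Rate on top 2: 0.4232. H: 0.747 > 0.4232 → include.
Rate on top 3: 0.4829. B: 0.247 < 0.4829 → exclude; stop.
Optimal diet: E, G, H — 3 of 4 types.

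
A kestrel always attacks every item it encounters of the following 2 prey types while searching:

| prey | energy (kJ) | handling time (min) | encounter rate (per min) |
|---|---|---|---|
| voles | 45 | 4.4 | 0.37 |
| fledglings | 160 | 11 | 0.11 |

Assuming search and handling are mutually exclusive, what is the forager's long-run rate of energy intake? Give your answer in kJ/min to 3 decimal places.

Energy encountered per unit search time: 0.37×45 + 0.11×160 = 34.25 kJ/min.
Handling time per unit search time: 0.37×4.4 + 0.11×11 = 2.838.
Rate = 34.25/(1 + 2.838) = 8.924 kJ/min.

8.924 kJ/min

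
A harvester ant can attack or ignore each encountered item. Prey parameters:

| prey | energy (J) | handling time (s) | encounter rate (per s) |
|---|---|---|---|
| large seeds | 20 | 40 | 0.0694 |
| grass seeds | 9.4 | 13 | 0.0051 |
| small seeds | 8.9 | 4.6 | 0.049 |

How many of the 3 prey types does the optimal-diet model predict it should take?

3

E/h in descending order: small seeds 1.93, grass seeds 0.723, large seeds 0.5 J/s. The optimal diet is the largest prefix of this list for which every included type satisfies E_i/h_i > R on the types above it.
Rate on top 1: 0.3559. grass seeds: 0.723 > 0.3559 → include.
Rate on top 2: 0.3747. large seeds: 0.5 > 0.3747 → include.
Optimal diet: small seeds, grass seeds, large seeds — 3 of 3 types.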